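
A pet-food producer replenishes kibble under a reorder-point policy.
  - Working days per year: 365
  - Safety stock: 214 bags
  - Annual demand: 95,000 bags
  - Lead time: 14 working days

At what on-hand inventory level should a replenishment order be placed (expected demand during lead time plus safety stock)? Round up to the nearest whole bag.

3,858 bags

Daily demand d = 95,000 / 365 = 260.274 bags/day
Demand during lead time = 260.274 × 14 = 3,643.84
Reorder point = 3,643.84 + 214 = 3,857.84 → round up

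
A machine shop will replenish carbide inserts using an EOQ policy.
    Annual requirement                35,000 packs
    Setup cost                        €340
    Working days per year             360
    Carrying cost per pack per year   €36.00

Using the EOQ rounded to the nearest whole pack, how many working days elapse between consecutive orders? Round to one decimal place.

8.4 days

Optimal lot size Q* = (2 × 35,000 × €340 / €36)^½ ≈ 813.09 → Q = 813 packs
Days between orders = 360 / (D/Q) = 360 / 43.050 ≈ 8.362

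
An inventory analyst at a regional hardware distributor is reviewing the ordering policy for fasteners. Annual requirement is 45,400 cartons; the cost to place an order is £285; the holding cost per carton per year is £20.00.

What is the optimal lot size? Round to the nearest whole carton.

Optimal lot size Q* = (2 × 45,400 × £285 / £20)^½ ≈ 1,137.50

1,137 cartons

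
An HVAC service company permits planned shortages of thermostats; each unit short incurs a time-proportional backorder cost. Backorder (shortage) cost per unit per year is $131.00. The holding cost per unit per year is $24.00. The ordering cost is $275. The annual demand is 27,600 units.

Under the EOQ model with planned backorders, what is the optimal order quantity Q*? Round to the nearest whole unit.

865 units

Q* = √(2DS/H) · √((H + b)/b)
   = √(2 × 27,600 × 275 / 24) · √((24 + 131) / 131)
   = 795.299 × 1.0878 ≈ 865.09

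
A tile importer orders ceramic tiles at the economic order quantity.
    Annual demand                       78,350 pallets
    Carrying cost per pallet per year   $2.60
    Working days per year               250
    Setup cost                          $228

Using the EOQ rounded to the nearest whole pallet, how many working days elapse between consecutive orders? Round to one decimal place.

Q* = √(2·D·S / H) = √(2·78,350·228 / 2.6) = √13,741,384.6 ≈ 3,706.94 → Q = 3,707 pallets
T = Q/D × 250 days = 3,707/78,350 × 250 = 11.828 days

11.8 days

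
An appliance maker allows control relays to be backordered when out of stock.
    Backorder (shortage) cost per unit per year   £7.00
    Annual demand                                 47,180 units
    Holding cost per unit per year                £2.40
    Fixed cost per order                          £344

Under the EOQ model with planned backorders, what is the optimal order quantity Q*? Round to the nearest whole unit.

Q* = √(2DS/H) · √((H + b)/b)
   = √(2 × 47,180 × 344 / 2.4) · √((2.4 + 7) / 7)
   = 3,677.626 × 1.1588 ≈ 4,261.70

4,262 units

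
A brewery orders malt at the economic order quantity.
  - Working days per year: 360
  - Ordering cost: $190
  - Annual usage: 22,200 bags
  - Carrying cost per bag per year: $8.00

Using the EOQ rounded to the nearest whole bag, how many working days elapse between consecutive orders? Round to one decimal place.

16.7 days

EOQ = √(2DS/H) = √(2 × 22,200 × 190 / 8)
    = √(1,054,500.00) ≈ 1,026.89 → Q = 1,027 bags
T = Q/D × 360 days = 1,027/22,200 × 360 = 16.654 days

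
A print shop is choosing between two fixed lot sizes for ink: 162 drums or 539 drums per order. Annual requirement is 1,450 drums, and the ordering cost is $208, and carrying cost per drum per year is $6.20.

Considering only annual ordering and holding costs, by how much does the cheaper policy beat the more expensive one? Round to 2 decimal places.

$133.47

TC(Q) = (D/Q)S + (Q/2)H
TC(162) = (1,450/162)×208 + (162/2)×6.2 = $2,363.93
TC(539) = (1,450/539)×208 + (539/2)×6.2 = $2,230.45
Cheaper: Q = 539.  Difference = $133.47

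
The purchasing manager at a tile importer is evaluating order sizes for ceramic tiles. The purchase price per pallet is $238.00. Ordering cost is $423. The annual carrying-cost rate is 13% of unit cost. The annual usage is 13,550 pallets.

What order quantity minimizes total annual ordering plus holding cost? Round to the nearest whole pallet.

609 pallets

Carrying cost H = $238 × 13% = $30.9400/pallet/yr
Q* = √(2·D·S / H) = √(2·13,550·423 / 30.94) = √370,501.0 ≈ 608.69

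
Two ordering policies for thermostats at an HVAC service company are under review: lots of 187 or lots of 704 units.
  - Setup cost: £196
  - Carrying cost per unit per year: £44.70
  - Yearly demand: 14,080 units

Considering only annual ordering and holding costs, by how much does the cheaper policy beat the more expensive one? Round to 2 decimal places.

Annual cost at Q: ordering D·S/Q plus holding Q·H/2.
TC(187) = (14,080/187)×196 + (187/2)×44.7 = £18,937.10
TC(704) = (14,080/704)×196 + (704/2)×44.7 = £19,654.40
Lots of 187 are cheaper by £717.30.

£717.30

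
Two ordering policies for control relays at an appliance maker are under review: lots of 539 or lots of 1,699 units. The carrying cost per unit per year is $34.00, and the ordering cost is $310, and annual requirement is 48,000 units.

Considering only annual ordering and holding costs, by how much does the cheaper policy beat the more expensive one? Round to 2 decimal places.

$871.41

Annual cost at Q: ordering D·S/Q plus holding Q·H/2.
TC(539) = (48,000/539)×310 + (539/2)×34 = $36,769.68
TC(1,699) = (48,000/1,699)×310 + (1,699/2)×34 = $37,641.09
|ΔTC| = |$36,769.68 − $37,641.09| = $871.41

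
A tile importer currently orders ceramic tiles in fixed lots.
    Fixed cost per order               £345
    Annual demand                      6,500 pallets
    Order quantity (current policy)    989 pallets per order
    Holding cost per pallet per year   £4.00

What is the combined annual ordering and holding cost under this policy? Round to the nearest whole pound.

Orders/yr = 6,500/989 = 6.572; ordering cost = 6.572 × £345 = £2,267.44
Average inventory = 989/2 = 494.5; holding cost = 494.5 × £4 = £1,978.00
Total = £2,267.44 + £1,978.00 = £4,245.44

£4,245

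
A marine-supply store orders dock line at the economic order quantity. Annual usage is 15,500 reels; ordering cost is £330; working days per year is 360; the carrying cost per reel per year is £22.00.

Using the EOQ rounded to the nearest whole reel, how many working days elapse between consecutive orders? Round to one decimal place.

15.8 days

Q* = √(2·D·S / H) = √(2·15,500·330 / 22) = √465,000.0 ≈ 681.91 → Q = 682 reels
T = Q/D × 360 days = 682/15,500 × 360 = 15.840 days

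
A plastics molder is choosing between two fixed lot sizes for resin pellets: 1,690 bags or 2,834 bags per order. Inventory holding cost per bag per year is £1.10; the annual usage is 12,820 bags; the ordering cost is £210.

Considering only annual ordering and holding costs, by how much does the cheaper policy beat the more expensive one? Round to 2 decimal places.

£13.85

Annual cost at Q: ordering D·S/Q plus holding Q·H/2.
TC(1,690) = (12,820/1,690)×210 + (1,690/2)×1.1 = £2,522.52
TC(2,834) = (12,820/2,834)×210 + (2,834/2)×1.1 = £2,508.66
|ΔTC| = |£2,522.52 − £2,508.66| = £13.85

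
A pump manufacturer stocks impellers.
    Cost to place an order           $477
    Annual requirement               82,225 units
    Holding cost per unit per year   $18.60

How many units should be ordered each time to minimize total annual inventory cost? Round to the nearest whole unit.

2DS/H = 2·82,225·477/18.6 = 4,217,346.77
EOQ = √4,217,346.77 ≈ 2,053.62

2,054 units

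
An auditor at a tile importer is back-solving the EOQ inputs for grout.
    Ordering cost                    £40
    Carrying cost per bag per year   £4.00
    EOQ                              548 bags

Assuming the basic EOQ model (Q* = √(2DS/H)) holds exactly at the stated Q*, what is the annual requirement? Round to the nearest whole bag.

From Q* = √(2DS/H) ⇒ Q*² = 2DS/H.
D = Q²H / (2S) = 548² × 4 / (2 × 40) = 15,015.20

15,015 bags per year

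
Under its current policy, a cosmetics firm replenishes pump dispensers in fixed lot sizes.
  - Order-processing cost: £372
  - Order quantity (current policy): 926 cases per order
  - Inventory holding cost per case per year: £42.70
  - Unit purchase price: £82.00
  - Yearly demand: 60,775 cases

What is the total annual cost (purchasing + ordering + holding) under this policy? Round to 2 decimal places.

Orders/yr = 60,775/926 = 65.632; ordering cost = 65.632 × £372 = £24,415.01
Average inventory = 926/2 = 463; holding cost = 463 × £42.7 = £19,770.10
Purchase cost = D·C = 60,775 × 82 = £4,983,550.00
Total = £24,415.01 + £19,770.10 + £4,983,550.00 = £5,027,735.11

£5,027,735.11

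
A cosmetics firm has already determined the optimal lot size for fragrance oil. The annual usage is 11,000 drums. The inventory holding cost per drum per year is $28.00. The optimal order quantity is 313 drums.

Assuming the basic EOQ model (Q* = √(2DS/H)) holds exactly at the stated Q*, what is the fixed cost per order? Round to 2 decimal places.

$124.69

EOQ relation: Q² = 2DS/H, so rearrange for the unknown.
S = Q²H / (2D) = 313² × 28 / (2 × 11,000) = 124.6878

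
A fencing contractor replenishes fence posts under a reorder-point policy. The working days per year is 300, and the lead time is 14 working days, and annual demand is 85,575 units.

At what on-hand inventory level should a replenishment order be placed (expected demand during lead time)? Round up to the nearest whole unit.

Daily demand d = 85,575 / 300 = 285.250 units/day
Demand during lead time = 285.250 × 14 = 3,993.50
Reorder point = 3,993.50 → round up

3,994 units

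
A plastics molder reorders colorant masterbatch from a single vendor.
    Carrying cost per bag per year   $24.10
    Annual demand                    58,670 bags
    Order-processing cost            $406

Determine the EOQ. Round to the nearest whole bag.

1,406 bags

2DS/H = 2·58,670·406/24.1 = 1,976,765.15
EOQ = √1,976,765.15 ≈ 1,405.97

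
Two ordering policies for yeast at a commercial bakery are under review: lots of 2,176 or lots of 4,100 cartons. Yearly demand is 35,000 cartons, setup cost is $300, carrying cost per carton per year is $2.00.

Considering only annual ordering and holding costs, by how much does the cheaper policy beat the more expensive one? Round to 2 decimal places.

$340.39

For each Q, cost = (D/Q)·S + (Q/2)·H.
TC(2,176) = (35,000/2,176)×300 + (2,176/2)×2 = $7,001.37
TC(4,100) = (35,000/4,100)×300 + (4,100/2)×2 = $6,660.98
Cheaper: Q = 4,100.  Difference = $340.39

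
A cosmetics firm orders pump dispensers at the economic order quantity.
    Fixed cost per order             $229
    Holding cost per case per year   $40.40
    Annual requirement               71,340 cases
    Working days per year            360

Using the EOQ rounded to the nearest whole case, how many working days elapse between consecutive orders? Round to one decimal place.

4.5 days

Q* = √(2·D·S / H) = √(2·71,340·229 / 40.4) = √808,755.4 ≈ 899.31 → Q = 899 cases
T = Q/D × 360 days = 899/71,340 × 360 = 4.537 days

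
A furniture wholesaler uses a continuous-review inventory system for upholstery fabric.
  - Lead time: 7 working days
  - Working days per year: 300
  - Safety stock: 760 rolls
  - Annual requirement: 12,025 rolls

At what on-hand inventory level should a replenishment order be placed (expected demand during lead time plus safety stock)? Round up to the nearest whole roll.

Daily demand d = 12,025 / 300 = 40.083 rolls/day
Demand during lead time = 40.083 × 7 = 280.58
Reorder point = 280.58 + 760 = 1,040.58 → round up

1,041 rolls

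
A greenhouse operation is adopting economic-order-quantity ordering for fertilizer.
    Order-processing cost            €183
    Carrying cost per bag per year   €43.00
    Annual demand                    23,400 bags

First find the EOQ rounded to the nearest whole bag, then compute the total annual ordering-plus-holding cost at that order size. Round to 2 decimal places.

€19,190.35

Q* = √(2·D·S / H) = √(2·23,400·183 / 43) = √199,172.1 ≈ 446.29 → Q = 446 bags
Annual ordering cost = (D/Q)·S = (23,400/446) × 183 = €9,601.35
Annual holding cost  = (Q/2)·H = (446/2) × 43 = €9,589.00
Total = €9,601.35 + €9,589.00 = €19,190.35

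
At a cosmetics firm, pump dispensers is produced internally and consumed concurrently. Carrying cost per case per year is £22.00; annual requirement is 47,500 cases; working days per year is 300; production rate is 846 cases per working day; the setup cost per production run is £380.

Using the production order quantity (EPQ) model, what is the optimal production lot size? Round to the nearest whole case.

Daily demand d = 47,500/300 = 158.333; p = 846; 1 − d/p = 0.81284
EPQ = √(2DS / (H(1 − d/p)))
    = √(2 × 47,500 × 380 / (22 × 0.81284)) ≈ 1,420.82

1,421 cases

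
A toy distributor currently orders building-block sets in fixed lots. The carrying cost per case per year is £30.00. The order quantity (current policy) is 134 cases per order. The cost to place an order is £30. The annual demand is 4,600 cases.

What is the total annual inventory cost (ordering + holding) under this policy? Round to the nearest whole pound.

Orders/yr = 4,600/134 = 34.328; ordering cost = 34.328 × £30 = £1,029.85
Average inventory = 134/2 = 67; holding cost = 67 × £30 = £2,010.00
Total = £1,029.85 + £2,010.00 = £3,039.85

£3,040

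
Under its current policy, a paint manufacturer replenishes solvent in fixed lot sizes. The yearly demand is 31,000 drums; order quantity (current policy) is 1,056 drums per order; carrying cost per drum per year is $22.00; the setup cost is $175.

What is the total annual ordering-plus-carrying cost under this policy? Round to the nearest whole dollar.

Annual ordering cost = (D/Q)·S = (31,000/1,056) × 175 = $5,137.31
Annual holding cost  = (Q/2)·H = (1,056/2) × 22 = $11,616.00
Total = $5,137.31 + $11,616.00 = $16,753.31

$16,753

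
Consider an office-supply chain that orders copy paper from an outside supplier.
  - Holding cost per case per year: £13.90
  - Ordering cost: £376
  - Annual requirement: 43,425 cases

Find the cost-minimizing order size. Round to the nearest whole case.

Q* = √(2·D·S / H) = √(2·43,425·376 / 13.9) = √2,349,323.7 ≈ 1,532.75

1,533 cases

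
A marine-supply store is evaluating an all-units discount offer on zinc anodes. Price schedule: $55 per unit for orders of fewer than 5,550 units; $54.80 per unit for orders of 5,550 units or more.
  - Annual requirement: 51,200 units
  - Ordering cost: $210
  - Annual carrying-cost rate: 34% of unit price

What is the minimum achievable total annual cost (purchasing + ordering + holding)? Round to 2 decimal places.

$2,836,053.05

H₁ = 34%×$55 = $18.7000;  H₂ = 34%×$54.80 = $18.6320
EOQ₁ = √(2×51,200×210/18.7000) = 1,072.36  (< 5,550, feasible at tier 1)
EOQ₂ = √(2×51,200×210/18.6320) = 1,074.31  (< 5,550 → use Q = 5,550 at tier-2 price)
TC(tier 1 (EOQ₁), Q≈1,072.4) = $2,836,053.05
TC(tier 2, Q≈5,550.0) = $2,859,401.10
Minimum at tier 1 (EOQ₁): $2,836,053.05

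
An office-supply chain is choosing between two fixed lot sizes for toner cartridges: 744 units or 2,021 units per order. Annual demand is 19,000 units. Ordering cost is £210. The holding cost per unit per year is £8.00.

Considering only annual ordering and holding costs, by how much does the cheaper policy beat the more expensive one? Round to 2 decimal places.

£1,719.37

Annual cost at Q: ordering D·S/Q plus holding Q·H/2.
TC(744) = (19,000/744)×210 + (744/2)×8 = £8,338.90
TC(2,021) = (19,000/2,021)×210 + (2,021/2)×8 = £10,058.27
Lots of 744 are cheaper by £1,719.37.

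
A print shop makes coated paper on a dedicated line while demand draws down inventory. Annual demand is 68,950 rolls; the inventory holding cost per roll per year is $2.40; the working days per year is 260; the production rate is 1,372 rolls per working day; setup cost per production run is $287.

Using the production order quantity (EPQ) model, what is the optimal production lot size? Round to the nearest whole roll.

Daily demand d = 68,950/260 = 265.192; p = 1372; 1 − d/p = 0.80671
EPQ = √(2DS / (H(1 − d/p)))
    = √(2 × 68,950 × 287 / (2.4 × 0.80671)) ≈ 4,521.25

4,521 rolls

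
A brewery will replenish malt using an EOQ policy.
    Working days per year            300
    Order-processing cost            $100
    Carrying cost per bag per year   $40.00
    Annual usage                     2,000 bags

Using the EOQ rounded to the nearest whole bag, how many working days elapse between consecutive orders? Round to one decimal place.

15.0 days

Q* = √(2·D·S / H) = √(2·2,000·100 / 40) = √10,000.0 ≈ 100.00 → Q = 100 bags
T = Q/D × 300 days = 100/2,000 × 300 = 15.000 days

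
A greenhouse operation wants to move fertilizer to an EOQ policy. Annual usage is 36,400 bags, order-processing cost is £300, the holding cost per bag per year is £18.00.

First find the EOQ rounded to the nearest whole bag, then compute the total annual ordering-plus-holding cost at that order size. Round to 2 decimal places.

Q* = √(2·D·S / H) = √(2·36,400·300 / 18) = √1,213,333.3 ≈ 1,101.51 → Q = 1,102 bags
Ordering: D/Q × S = 36,400/1,102 × £300 = £9,909.26
Holding:  Q/2 × H = 1,102/2 × £18 = £9,918.00
Total = £9,909.26 + £9,918.00 = £19,827.26

£19,827.26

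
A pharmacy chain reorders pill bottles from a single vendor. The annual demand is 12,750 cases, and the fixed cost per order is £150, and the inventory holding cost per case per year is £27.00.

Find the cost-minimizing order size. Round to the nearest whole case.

376 cases

2DS/H = 2·12,750·150/27 = 141,666.67
EOQ = √141,666.67 ≈ 376.39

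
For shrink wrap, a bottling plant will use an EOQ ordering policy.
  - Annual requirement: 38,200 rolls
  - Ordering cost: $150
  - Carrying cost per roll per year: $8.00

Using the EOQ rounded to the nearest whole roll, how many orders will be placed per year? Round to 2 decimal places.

Optimal lot size Q* = (2 × 38,200 × $150 / $8)^½ ≈ 1,196.87 → Q = 1,197
N = D/Q = 38,200/1,197 ≈ 31.913 orders/yr

31.91 orders per year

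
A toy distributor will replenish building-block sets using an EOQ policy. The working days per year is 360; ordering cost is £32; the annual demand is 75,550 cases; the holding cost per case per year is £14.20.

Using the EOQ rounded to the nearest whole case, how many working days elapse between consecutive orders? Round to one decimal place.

2DS/H = 2·75,550·32/14.2 = 340,507.04
EOQ = √340,507.04 ≈ 583.53 → Q = 584 cases
Cycle time = (working days × Q)/D = (360 × 584) / 75,550 = 2.783 days

2.8 days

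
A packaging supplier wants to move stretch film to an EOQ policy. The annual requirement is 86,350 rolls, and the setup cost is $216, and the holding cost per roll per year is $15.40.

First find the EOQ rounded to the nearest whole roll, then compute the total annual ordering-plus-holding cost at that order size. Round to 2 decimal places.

$23,968.09

2DS/H = 2·86,350·216/15.4 = 2,422,285.71
EOQ = √2,422,285.71 ≈ 1,556.37 → Q = 1,556 rolls
Annual ordering cost = (D/Q)·S = (86,350/1,556) × 216 = $11,986.89
Annual holding cost  = (Q/2)·H = (1,556/2) × 15.4 = $11,981.20
Total = $11,986.89 + $11,981.20 = $23,968.09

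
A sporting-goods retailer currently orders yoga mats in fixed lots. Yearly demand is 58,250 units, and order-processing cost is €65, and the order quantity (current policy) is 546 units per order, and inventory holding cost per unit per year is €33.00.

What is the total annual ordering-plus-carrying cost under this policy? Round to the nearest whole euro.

Orders/yr = 58,250/546 = 106.685; ordering cost = 106.685 × €65 = €6,934.52
Average inventory = 546/2 = 273; holding cost = 273 × €33 = €9,009.00
Total = €6,934.52 + €9,009.00 = €15,943.52

€15,944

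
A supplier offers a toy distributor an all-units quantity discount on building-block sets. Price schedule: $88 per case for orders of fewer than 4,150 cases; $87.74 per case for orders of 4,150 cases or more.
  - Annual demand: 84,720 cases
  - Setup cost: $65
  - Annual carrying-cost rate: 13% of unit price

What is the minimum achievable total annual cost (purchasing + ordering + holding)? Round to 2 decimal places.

$7,458,327.60

H₁ = 13%×$88 = $11.4400;  H₂ = 13%×$87.74 = $11.4062
EOQ₁ = √(2×84,720×65/11.4400) = 981.19  (< 4,150, feasible at tier 1)
EOQ₂ = √(2×84,720×65/11.4062) = 982.64  (< 4,150 → use Q = 4,150 at tier-2 price)
TC(tier 1 (EOQ₁), Q≈981.2) = $7,466,584.78
TC(tier 2, Q≈4,150.0) = $7,458,327.60
Minimum at tier 2: $7,458,327.60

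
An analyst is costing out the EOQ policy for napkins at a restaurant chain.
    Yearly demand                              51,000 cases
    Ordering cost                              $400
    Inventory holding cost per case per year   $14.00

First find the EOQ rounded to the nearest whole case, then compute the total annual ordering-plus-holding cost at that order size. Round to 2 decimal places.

$23,899.79

EOQ = √(2DS/H) = √(2 × 51,000 × 400 / 14)
    = √(2,914,285.71) ≈ 1,707.13 → Q = 1,707 cases
Ordering: D/Q × S = 51,000/1,707 × $400 = $11,950.79
Holding:  Q/2 × H = 1,707/2 × $14 = $11,949.00
Total = $11,950.79 + $11,949.00 = $23,899.79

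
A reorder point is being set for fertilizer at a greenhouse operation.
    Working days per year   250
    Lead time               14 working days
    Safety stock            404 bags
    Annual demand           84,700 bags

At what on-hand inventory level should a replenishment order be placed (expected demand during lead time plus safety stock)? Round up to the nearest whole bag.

Daily demand d = 84,700 / 250 = 338.800 bags/day
Demand during lead time = 338.800 × 14 = 4,743.20
Reorder point = 4,743.20 + 404 = 5,147.20 → round up

5,148 bags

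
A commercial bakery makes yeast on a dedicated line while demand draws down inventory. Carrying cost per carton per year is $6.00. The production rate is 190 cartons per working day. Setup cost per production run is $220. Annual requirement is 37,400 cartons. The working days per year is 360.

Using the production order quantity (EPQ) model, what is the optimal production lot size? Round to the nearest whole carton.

Daily demand d = 37,400/360 = 103.889; p = 190; 1 − d/p = 0.45322
EPQ = √(2DS / (H(1 − d/p)))
    = √(2 × 37,400 × 220 / (6 × 0.45322)) ≈ 2,459.99

2,460 cartons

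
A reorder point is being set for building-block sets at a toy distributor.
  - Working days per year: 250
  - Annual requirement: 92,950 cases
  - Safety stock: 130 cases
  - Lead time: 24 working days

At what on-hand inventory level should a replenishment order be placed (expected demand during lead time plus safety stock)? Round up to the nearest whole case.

Daily demand d = 92,950 / 250 = 371.800 cases/day
Demand during lead time = 371.800 × 24 = 8,923.20
Reorder point = 8,923.20 + 130 = 9,053.20 → round up

9,054 cases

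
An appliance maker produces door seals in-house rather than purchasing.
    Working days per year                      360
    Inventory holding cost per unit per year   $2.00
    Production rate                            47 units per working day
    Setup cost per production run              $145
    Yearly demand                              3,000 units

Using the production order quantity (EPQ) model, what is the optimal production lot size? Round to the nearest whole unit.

d = 3,000/360 = 8.3333 units/day;  effective holding cost H(1 − d/p) = 2·(1 − 8.3333/47) = 1.64539
Q* = √(2DS / H_eff) = √(2·3,000·145 / 1.64539) ≈ 727.15

727 units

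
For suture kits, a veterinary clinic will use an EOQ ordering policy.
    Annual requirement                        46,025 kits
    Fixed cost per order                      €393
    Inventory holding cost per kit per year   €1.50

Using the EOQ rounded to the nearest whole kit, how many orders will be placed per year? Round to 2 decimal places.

9.37 orders per year

Q* = √(2·D·S / H) = √(2·46,025·393 / 1.5) = √24,117,100.0 ≈ 4,910.92 → Q = 4,911
Orders per year = D/Q = 46,025 / 4,911 = 9.372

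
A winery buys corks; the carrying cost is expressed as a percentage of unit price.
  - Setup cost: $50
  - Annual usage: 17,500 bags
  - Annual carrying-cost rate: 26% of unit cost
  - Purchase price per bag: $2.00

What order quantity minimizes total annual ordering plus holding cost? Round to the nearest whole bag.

1,834 bags

Holding cost per bag per year: H = 26% × $2 = $0.5200
Optimal lot size Q* = (2 × 17,500 × $50 / $0.52)^½ ≈ 1,834.50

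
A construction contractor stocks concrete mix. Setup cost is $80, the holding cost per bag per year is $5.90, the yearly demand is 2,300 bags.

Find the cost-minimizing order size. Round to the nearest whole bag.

2DS/H = 2·2,300·80/5.9 = 62,372.88
EOQ = √62,372.88 ≈ 249.75

250 bags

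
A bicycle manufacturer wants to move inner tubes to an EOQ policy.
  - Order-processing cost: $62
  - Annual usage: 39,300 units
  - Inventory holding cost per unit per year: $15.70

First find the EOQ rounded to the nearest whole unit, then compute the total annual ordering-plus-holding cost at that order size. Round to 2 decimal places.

$8,746.96

EOQ = √(2DS/H) = √(2 × 39,300 × 62 / 15.7)
    = √(310,394.90) ≈ 557.13 → Q = 557 units
Orders/yr = 39,300/557 = 70.557; ordering cost = 70.557 × $62 = $4,374.51
Average inventory = 557/2 = 278.5; holding cost = 278.5 × $15.7 = $4,372.45
Total = $4,374.51 + $4,372.45 = $8,746.96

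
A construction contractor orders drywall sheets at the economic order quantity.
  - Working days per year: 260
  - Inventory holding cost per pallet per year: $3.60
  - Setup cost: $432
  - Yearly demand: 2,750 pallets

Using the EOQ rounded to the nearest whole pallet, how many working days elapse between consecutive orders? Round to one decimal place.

EOQ = √(2DS/H) = √(2 × 2,750 × 432 / 3.6)
    = √(660,000.00) ≈ 812.40 → Q = 812 pallets
Days between orders = 260 / (D/Q) = 260 / 3.387 ≈ 76.771

76.8 days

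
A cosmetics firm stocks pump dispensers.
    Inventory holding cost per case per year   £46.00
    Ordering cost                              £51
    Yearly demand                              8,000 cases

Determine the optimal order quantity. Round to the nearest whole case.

2DS/H = 2·8,000·51/46 = 17,739.13
EOQ = √17,739.13 ≈ 133.19

133 cases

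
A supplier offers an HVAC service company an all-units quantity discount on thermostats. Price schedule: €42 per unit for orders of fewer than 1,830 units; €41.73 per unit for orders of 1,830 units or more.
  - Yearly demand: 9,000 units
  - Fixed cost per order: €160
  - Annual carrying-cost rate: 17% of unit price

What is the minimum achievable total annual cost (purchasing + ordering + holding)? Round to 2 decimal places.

H₁ = 17%×€42 = €7.1400;  H₂ = 17%×€41.73 = €7.0941
EOQ₁ = √(2×9,000×160/7.1400) = 635.11  (< 1,830, feasible at tier 1)
EOQ₂ = √(2×9,000×160/7.0941) = 637.16  (< 1,830 → use Q = 1,830 at tier-2 price)
TC(tier 1 (EOQ₁), Q≈635.1) = €382,534.67
TC(tier 2, Q≈1,830.0) = €382,847.99
Minimum at tier 1 (EOQ₁): €382,534.67

€382,534.67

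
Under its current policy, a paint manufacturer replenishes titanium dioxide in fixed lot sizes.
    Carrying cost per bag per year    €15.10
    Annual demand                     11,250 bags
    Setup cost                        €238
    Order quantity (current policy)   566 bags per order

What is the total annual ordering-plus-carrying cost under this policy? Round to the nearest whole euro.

€9,004

Orders/yr = 11,250/566 = 19.876; ordering cost = 19.876 × €238 = €4,730.57
Average inventory = 566/2 = 283; holding cost = 283 × €15.1 = €4,273.30
Total = €4,730.57 + €4,273.30 = €9,003.87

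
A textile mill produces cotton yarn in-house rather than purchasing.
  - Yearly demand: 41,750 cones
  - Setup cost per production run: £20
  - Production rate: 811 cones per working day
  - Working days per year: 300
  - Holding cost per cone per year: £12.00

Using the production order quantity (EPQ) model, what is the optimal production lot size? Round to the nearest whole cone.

d = 41,750/300 = 139.1667 cones/day;  effective holding cost H(1 − d/p) = 12·(1 − 139.1667/811) = 9.94081
Q* = √(2DS / H_eff) = √(2·41,750·20 / 9.94081) ≈ 409.87

410 cones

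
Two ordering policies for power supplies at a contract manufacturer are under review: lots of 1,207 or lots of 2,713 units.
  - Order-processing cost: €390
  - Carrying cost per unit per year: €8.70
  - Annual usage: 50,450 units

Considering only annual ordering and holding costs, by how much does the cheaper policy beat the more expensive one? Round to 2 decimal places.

€2,497.76

For each Q, cost = (D/Q)·S + (Q/2)·H.
TC(1,207) = (50,450/1,207)×390 + (1,207/2)×8.7 = €21,551.61
TC(2,713) = (50,450/2,713)×390 + (2,713/2)×8.7 = €19,053.85
|ΔTC| = |€21,551.61 − €19,053.85| = €2,497.76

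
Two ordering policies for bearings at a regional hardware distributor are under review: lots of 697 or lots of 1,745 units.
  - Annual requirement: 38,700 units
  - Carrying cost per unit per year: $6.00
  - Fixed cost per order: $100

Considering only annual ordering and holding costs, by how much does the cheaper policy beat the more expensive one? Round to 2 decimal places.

$190.60

For each Q, cost = (D/Q)·S + (Q/2)·H.
TC(697) = (38,700/697)×100 + (697/2)×6 = $7,643.37
TC(1,745) = (38,700/1,745)×100 + (1,745/2)×6 = $7,452.77
Lots of 1,745 are cheaper by $190.60.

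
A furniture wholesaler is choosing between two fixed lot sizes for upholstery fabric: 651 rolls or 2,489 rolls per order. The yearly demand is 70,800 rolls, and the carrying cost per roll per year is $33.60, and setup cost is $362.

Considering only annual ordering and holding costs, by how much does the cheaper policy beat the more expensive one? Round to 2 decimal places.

$1,805.96

TC(Q) = (D/Q)S + (Q/2)H
TC(651) = (70,800/651)×362 + (651/2)×33.6 = $50,306.39
TC(2,489) = (70,800/2,489)×362 + (2,489/2)×33.6 = $52,112.35
|ΔTC| = |$50,306.39 − $52,112.35| = $1,805.96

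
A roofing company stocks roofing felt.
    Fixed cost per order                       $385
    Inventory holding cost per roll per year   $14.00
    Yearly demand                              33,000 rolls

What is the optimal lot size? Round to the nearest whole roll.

Optimal lot size Q* = (2 × 33,000 × $385 / $14)^½ ≈ 1,347.22

1,347 rolls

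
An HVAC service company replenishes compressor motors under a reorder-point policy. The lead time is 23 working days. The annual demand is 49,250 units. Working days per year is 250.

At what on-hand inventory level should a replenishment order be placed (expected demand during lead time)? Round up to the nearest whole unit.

4,531 units

Daily demand d = 49,250 / 250 = 197.000 units/day
Demand during lead time = 197.000 × 23 = 4,531.00
Reorder point = 4,531.00 → round up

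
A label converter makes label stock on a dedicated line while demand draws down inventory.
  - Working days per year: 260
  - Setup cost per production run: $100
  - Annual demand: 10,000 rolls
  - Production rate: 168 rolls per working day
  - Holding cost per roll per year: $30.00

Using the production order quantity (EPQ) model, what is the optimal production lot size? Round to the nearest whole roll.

294 rolls

Daily demand d = 10,000/260 = 38.462; p = 168; 1 − d/p = 0.77106
EPQ = √(2DS / (H(1 − d/p)))
    = √(2 × 10,000 × 100 / (30 × 0.77106)) ≈ 294.04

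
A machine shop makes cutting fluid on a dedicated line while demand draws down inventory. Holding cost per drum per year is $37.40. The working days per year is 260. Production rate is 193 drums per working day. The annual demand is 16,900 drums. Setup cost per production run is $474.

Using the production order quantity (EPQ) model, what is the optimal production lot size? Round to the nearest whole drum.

804 drums

d = 16,900/260 = 65.0000 drums/day;  effective holding cost H(1 − d/p) = 37.4·(1 − 65.0000/193) = 24.80415
Q* = √(2DS / H_eff) = √(2·16,900·474 / 24.80415) ≈ 803.68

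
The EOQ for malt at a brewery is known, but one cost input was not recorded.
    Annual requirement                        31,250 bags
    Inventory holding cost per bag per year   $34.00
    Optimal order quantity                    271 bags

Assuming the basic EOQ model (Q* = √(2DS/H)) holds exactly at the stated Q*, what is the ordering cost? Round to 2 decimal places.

From Q* = √(2DS/H) ⇒ Q*² = 2DS/H.
S = Q²H / (2D) = 271² × 34 / (2 × 31,250) = 39.9519

$39.95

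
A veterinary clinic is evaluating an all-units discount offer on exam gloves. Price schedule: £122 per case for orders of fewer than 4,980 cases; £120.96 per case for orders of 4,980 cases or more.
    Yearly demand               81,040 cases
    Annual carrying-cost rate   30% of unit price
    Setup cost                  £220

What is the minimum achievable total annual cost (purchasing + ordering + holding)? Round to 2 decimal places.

H₁ = 30%×£122 = £36.6000;  H₂ = 30%×£120.96 = £36.2880
EOQ₁ = √(2×81,040×220/36.6000) = 987.04  (< 4,980, feasible at tier 1)
EOQ₂ = √(2×81,040×220/36.2880) = 991.28  (< 4,980 → use Q = 4,980 at tier-2 price)
TC(tier 1 (EOQ₁), Q≈987.0) = £9,923,005.73
TC(tier 2, Q≈4,980.0) = £9,896,535.60
Minimum at tier 2: £9,896,535.60

£9,896,535.60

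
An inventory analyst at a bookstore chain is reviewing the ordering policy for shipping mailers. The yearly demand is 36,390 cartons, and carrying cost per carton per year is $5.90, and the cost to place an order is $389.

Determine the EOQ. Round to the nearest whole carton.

2,191 cartons

2DS/H = 2·36,390·389/5.9 = 4,798,545.76
EOQ = √4,798,545.76 ≈ 2,190.56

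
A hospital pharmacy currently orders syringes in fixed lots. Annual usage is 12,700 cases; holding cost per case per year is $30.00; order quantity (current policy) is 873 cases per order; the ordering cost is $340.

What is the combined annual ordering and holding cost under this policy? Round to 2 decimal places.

Annual ordering cost = (D/Q)·S = (12,700/873) × 340 = $4,946.16
Annual holding cost  = (Q/2)·H = (873/2) × 30 = $13,095.00
Total = $4,946.16 + $13,095.00 = $18,041.16

$18,041.16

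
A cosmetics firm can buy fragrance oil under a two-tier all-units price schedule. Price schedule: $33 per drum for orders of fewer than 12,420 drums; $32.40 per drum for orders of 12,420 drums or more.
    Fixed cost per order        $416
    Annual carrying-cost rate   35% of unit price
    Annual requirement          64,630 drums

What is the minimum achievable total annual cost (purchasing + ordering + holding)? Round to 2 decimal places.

H₁ = 35%×$33 = $11.5500;  H₂ = 35%×$32.40 = $11.3400
EOQ₁ = √(2×64,630×416/11.5500) = 2,157.68  (< 12,420, feasible at tier 1)
EOQ₂ = √(2×64,630×416/11.3400) = 2,177.57  (< 12,420 → use Q = 12,420 at tier-2 price)
TC(tier 1 (EOQ₁), Q≈2,157.7) = $2,157,711.24
TC(tier 2, Q≈12,420.0) = $2,166,598.14
Minimum at tier 1 (EOQ₁): $2,157,711.24

$2,157,711.24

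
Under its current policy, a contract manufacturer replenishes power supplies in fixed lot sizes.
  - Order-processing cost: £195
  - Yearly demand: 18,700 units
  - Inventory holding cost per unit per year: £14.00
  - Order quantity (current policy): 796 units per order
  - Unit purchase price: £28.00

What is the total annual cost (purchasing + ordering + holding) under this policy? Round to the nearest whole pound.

£533,753

Annual ordering cost = (D/Q)·S = (18,700/796) × 195 = £4,581.03
Annual holding cost  = (Q/2)·H = (796/2) × 14 = £5,572.00
Purchase cost = D·C = 18,700 × 28 = £523,600.00
Total = £4,581.03 + £5,572.00 + £523,600.00 = £533,753.03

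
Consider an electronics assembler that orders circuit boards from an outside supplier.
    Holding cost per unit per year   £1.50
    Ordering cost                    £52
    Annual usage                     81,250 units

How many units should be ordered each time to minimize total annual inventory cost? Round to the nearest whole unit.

2,373 units

Q* = √(2·D·S / H) = √(2·81,250·52 / 1.5) = √5,633,333.3 ≈ 2,373.46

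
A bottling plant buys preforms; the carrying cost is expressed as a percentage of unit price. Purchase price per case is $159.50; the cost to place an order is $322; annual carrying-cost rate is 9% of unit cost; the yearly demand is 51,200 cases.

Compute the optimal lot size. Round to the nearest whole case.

1,516 cases

Holding cost per case per year: H = 9% × $159.5 = $14.3550
EOQ = √(2DS/H) = √(2 × 51,200 × 322 / 14.355)
    = √(2,296,955.76) ≈ 1,515.57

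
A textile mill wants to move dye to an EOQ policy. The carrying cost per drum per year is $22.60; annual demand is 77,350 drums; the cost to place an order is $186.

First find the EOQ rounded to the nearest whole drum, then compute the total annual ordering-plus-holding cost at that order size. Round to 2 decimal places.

$25,500.92

2DS/H = 2·77,350·186/22.6 = 1,273,194.69
EOQ = √1,273,194.69 ≈ 1,128.36 → Q = 1,128 drums
Annual ordering cost = (D/Q)·S = (77,350/1,128) × 186 = $12,754.52
Annual holding cost  = (Q/2)·H = (1,128/2) × 22.6 = $12,746.40
Total = $12,754.52 + $12,746.40 = $25,500.92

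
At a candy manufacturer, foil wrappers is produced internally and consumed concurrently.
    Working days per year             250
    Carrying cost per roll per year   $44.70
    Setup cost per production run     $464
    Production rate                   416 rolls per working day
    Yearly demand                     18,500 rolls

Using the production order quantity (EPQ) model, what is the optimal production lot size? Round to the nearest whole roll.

Daily demand d = 18,500/250 = 74.000; p = 416; 1 − d/p = 0.82212
EPQ = √(2DS / (H(1 − d/p)))
    = √(2 × 18,500 × 464 / (44.7 × 0.82212)) ≈ 683.50

684 rolls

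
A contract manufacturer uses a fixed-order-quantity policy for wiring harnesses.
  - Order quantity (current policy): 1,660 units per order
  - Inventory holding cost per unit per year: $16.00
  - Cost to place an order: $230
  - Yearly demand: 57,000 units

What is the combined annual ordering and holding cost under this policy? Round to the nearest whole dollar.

$21,178

Annual ordering cost = (D/Q)·S = (57,000/1,660) × 230 = $7,897.59
Annual holding cost  = (Q/2)·H = (1,660/2) × 16 = $13,280.00
Total = $7,897.59 + $13,280.00 = $21,177.59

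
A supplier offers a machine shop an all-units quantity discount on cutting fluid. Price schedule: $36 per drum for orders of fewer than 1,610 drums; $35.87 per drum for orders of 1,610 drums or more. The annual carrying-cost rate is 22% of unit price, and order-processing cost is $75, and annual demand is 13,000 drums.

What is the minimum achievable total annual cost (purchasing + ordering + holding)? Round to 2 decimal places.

$471,929.89

H₁ = 22%×$36 = $7.9200;  H₂ = 22%×$35.87 = $7.8914
EOQ₁ = √(2×13,000×75/7.9200) = 496.20  (< 1,610, feasible at tier 1)
EOQ₂ = √(2×13,000×75/7.8914) = 497.10  (< 1,610 → use Q = 1,610 at tier-2 price)
TC(tier 1 (EOQ₁), Q≈496.2) = $471,929.89
TC(tier 2, Q≈1,610.0) = $473,268.17
Minimum at tier 1 (EOQ₁): $471,929.89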